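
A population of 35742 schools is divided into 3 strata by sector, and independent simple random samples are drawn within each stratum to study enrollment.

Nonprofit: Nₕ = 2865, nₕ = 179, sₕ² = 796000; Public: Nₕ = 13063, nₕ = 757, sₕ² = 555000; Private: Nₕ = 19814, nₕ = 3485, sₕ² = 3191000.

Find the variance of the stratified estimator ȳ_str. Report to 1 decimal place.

350.9

Var(ȳ_str) = Σₕ Wₕ²(1 − fₕ)sₕ²/nₕ with Wₕ = Nₕ/N, N = 35742.
Nonprofit: Wₕ = 0.08015780; term = 0.08015780²·(1 − 0.06247818)·796000/179 = 26.787549.
Public: Wₕ = 0.36548039; term = 0.36548039²·(1 − 0.05794993)·555000/757 = 92.256981.
Private: Wₕ = 0.55436182; term = 0.55436182²·(1 − 0.17588574)·3191000/3485 = 231.89857.
Sum = 350.9431.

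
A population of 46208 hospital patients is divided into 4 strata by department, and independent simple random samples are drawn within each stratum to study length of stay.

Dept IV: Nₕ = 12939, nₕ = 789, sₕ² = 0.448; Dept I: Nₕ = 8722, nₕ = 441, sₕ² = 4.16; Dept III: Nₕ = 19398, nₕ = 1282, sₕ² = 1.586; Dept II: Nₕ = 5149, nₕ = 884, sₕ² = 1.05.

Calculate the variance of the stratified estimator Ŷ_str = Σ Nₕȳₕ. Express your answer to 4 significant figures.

Var(Ŷ_str) = Σₕ Nₕ²(1 − fₕ)sₕ²/nₕ.
Dept IV: 12939²·(1 − 789/12939)·0.448/789 = 89264.341.
Dept I: 8722²·(1 − 441/8722)·4.16/441 = 681323.88.
Dept III: 19398²·(1 − 1282/19398)·1.586/1282 = 434744.83.
Dept II: 5149²·(1 − 884/5149)·1.05/884 = 26084.286.
Sum = 1.2314173 × 10^6.

1.231 × 10^6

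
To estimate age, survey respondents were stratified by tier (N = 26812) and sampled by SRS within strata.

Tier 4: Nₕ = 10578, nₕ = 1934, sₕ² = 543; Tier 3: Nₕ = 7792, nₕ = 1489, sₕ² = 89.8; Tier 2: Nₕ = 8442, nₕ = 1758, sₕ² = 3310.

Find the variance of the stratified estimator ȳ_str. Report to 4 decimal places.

0.1876

Var(ȳ_str) = Σₕ Wₕ²(1 − fₕ)sₕ²/nₕ with Wₕ = Nₕ/N, N = 26812.
Tier 4: Wₕ = 0.39452484; term = 0.39452484²·(1 − 0.18283229)·543/1934 = 0.035711103.
Tier 3: Wₕ = 0.29061614; term = 0.29061614²·(1 − 0.19109343)·89.8/1489 = 0.0041202111.
Tier 2: Wₕ = 0.31485902; term = 0.31485902²·(1 − 0.20824449)·3310/1758 = 0.14778573.
Sum = 0.18761704.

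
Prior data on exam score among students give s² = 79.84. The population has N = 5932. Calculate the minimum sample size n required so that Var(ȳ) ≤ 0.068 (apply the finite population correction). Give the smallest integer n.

Without fpc, n₀ = s²/D = 79.84/0.068 = 1174.1176.
With fpc, (1 − n/N)·s²/n ≤ D requires n ≥ n₀/(1 + n₀/N) = 1174.1176/(1 + 1174.1176/5932) = 980.1225.
Rounding up, n = 981.

981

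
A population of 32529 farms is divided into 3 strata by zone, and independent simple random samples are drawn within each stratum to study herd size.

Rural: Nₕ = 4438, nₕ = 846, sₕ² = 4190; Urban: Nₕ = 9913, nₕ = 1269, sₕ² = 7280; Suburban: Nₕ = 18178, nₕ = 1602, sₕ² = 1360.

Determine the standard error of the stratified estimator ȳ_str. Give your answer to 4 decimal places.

0.8837

Var(ȳ_str) = Σₕ Wₕ²(1 − fₕ)sₕ²/nₕ with Wₕ = Nₕ/N, N = 32529.
Rural: Wₕ = 0.13643211; term = 0.13643211²·(1 − 0.19062641)·4190/846 = 0.074614951.
Urban: Wₕ = 0.30474346; term = 0.30474346²·(1 − 0.12801372)·7280/1269 = 0.46456683.
Suburban: Wₕ = 0.55882443; term = 0.55882443²·(1 − 0.08812851)·1360/1602 = 0.24174684.
Sum = 0.78092862.
SE = √(0.78092862) = 0.8837.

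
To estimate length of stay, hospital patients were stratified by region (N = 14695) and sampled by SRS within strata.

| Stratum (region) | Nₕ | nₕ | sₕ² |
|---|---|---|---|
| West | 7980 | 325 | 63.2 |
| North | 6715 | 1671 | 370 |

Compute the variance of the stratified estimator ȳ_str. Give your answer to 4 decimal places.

Var(ȳ_str) = Σₕ Wₕ²(1 − fₕ)sₕ²/nₕ with Wₕ = Nₕ/N, N = 14695.
West: Wₕ = 0.54304185; term = 0.54304185²·(1 − 0.04072682)·63.2/325 = 0.055010124.
North: Wₕ = 0.45695815; term = 0.45695815²·(1 − 0.24884587)·370/1671 = 0.034730192.
Sum = 0.089740316.

0.0897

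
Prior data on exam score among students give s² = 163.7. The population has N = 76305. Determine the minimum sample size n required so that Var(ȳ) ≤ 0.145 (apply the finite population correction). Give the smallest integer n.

1113

Without fpc, n₀ = s²/D = 163.7/0.145 = 1128.9655.
With fpc, (1 − n/N)·s²/n ≤ D requires n ≥ n₀/(1 + n₀/N) = 1128.9655/(1 + 1128.9655/76305) = 1112.5055.
Rounding up, n = 1113.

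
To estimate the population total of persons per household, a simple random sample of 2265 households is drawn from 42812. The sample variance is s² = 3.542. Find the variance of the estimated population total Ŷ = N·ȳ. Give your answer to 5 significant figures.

Var(Ŷ) = N²·Var(ȳ) = N²·(1 − n/N)·s²/n.
f = 2265/42812 = 0.05290573; Var(ȳ) = 0.94709427·3.542/2265 = 0.0014810631.
Var(Ŷ) = 42812² · 0.0014810631 = 2.7145922 × 10^6.

2.7146 × 10^6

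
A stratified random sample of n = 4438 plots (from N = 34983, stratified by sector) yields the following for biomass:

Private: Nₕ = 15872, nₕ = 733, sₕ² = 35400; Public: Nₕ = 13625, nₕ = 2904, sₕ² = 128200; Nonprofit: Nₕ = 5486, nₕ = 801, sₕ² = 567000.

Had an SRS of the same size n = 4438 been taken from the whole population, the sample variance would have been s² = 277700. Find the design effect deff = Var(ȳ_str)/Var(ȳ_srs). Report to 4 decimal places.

Var(ȳ_str) = Σ Wₕ²(1−fₕ)sₕ²/nₕ with Wₕ = Nₕ/34983:
  Private: (15872/34983)²·(1−733/15872)·35400/733 = 9.4823074
  Public: (13625/34983)²·(1−2904/13625)·128200/2904 = 5.2692538
  Nonprofit: (5486/34983)²·(1−801/5486)·567000/801 = 14.866264
  → Var(ȳ_str) = 29.617825.
Var(ȳ_srs) = (1 − 4438/34983)·277700/4438 = 54.63509.
deff = 29.617825 / 54.63509 = 0.5421.

0.5421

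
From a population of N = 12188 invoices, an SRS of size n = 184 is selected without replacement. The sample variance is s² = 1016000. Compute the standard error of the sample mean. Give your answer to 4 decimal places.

73.7454

Under SRS without replacement, Var(ȳ) = (1 − f)·s²/n with f = n/N = 184/12188 = 0.01509682.
Var(ȳ) = (1 − 0.01509682)·1016000/184 = 0.98490318·5521.7391 = 5438.3784.
SE(ȳ) = √(5438.3784) = 73.7454.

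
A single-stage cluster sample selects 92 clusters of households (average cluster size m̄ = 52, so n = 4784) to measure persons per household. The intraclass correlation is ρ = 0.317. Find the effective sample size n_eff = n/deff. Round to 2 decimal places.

deff = 1 + (52 − 1)·0.317 = 1 + 16.167 = 17.167.
n_eff = 4784 / 17.167 = 278.67.

278.67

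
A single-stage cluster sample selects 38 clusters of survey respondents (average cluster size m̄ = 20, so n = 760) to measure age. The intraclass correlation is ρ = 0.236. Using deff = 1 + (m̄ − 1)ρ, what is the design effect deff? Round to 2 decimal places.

deff = 1 + (20 − 1)·0.236 = 1 + 4.484 = 5.484.

5.48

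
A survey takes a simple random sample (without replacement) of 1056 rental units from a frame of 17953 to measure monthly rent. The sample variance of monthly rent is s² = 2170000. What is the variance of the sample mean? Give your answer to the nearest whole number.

Under SRS without replacement, Var(ȳ) = (1 − f)·s²/n with f = n/N = 1056/17953 = 0.05882025.
Var(ȳ) = (1 − 0.05882025)·2170000/1056 = 0.94117975·2054.9242 = 1934.0531.

1934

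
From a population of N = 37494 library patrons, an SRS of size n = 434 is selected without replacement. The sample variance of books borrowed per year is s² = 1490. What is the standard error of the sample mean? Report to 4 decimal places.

1.8421

Under SRS without replacement, Var(ȳ) = (1 − f)·s²/n with f = n/N = 434/37494 = 0.01157519.
Var(ȳ) = (1 − 0.01157519)·1490/434 = 0.98842481·3.4331797 = 3.39344.
SE(ȳ) = √(3.39344) = 1.8421.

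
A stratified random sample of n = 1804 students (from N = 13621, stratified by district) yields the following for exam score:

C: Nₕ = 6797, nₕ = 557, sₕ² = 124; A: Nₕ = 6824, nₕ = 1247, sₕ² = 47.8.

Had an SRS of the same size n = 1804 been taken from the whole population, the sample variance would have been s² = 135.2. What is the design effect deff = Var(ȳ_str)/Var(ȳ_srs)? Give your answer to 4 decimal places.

Var(ȳ_str) = Σ Wₕ²(1−fₕ)sₕ²/nₕ with Wₕ = Nₕ/13621:
  C: (6797/13621)²·(1−557/6797)·124/557 = 0.050892099
  A: (6824/13621)²·(1−1247/6824)·47.8/1247 = 0.0078629067
  → Var(ȳ_str) = 0.058755006.
Var(ȳ_srs) = (1 − 1804/13621)·135.2/1804 = 0.065018718.
deff = 0.058755006 / 0.065018718 = 0.9037.

0.9037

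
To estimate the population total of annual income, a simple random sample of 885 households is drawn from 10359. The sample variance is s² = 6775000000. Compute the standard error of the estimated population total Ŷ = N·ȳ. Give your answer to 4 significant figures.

Var(Ŷ) = N²·Var(ȳ) = N²·(1 − n/N)·s²/n.
f = 885/10359 = 0.08543296; Var(ȳ) = 0.91456704·6775000000/885 = 7.0013466 × 10^6.
Var(Ŷ) = 10359² · (7.0013466 × 10^6) = 7.5130667 × 10^14.
SE(Ŷ) = √(7.5130667 × 10^14) = 2.741 × 10^7.

2.741 × 10^7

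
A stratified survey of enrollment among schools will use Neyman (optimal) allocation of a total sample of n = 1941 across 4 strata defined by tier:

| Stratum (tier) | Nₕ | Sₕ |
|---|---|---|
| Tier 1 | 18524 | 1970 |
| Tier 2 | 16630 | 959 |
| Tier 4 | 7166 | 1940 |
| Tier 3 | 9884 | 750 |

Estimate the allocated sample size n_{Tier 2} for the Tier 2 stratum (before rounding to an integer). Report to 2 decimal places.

Neyman allocation: nₕ = n·NₕSₕ / Σⱼ NⱼSⱼ.
Σ NⱼSⱼ = 18524·1970 + 16630·959 + 7166·1940 + 9884·750 = 7.375549 × 10^7.
n_{Tier 2} = 1941·16630·959 / (7.375549 × 10^7) = 419.70.

419.70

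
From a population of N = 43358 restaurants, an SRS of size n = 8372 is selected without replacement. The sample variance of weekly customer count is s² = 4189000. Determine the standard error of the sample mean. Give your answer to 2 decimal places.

Under SRS without replacement, Var(ȳ) = (1 − f)·s²/n with f = n/N = 8372/43358 = 0.19309009.
Var(ȳ) = (1 − 0.19309009)·4189000/8372 = 0.80690991·500.35834 = 403.7441.
SE(ȳ) = √(403.7441) = 20.09.

20.09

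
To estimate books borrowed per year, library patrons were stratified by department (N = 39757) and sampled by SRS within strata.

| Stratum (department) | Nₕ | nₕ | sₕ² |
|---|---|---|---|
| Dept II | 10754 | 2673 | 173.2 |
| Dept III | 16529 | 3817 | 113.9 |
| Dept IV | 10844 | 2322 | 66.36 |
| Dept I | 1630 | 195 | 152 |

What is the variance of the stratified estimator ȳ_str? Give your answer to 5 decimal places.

0.01035

Var(ȳ_str) = Σₕ Wₕ²(1 − fₕ)sₕ²/nₕ with Wₕ = Nₕ/N, N = 39757.
Dept II: Wₕ = 0.27049325; term = 0.27049325²·(1 − 0.24855868)·173.2/2673 = 0.0035625163.
Dept III: Wₕ = 0.41575069; term = 0.41575069²·(1 − 0.23092746)·113.9/3817 = 0.0039667499.
Dept IV: Wₕ = 0.27275700; term = 0.27275700²·(1 − 0.21412763)·66.36/2322 = 0.0016708905.
Dept I: Wₕ = 0.04099907; term = 0.04099907²·(1 − 0.11963190)·152/195 = 0.0011535098.
Sum = 0.010353667.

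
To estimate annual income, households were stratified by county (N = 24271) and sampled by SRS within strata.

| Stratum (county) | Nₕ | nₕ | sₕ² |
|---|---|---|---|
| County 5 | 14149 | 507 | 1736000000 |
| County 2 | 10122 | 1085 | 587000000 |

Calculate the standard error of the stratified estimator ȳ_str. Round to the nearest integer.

1098

Var(ȳ_str) = Σₕ Wₕ²(1 − fₕ)sₕ²/nₕ with Wₕ = Nₕ/N, N = 24271.
County 5: Wₕ = 0.58295909; term = 0.58295909²·(1 − 0.03583292)·1736000000/507 = 1.1219415 × 10^6.
County 2: Wₕ = 0.41704091; term = 0.41704091²·(1 − 0.10719225)·587000000/1085 = 84008.579.
Sum = 1.2059501 × 10^6.
SE = √(1.2059501 × 10^6) = 1098.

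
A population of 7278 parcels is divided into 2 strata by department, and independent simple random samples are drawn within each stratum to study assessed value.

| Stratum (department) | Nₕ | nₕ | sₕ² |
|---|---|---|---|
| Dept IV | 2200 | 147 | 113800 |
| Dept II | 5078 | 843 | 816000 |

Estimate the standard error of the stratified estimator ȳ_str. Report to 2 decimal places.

Var(ȳ_str) = Σₕ Wₕ²(1 − fₕ)sₕ²/nₕ with Wₕ = Nₕ/N, N = 7278.
Dept IV: Wₕ = 0.30228085; term = 0.30228085²·(1 − 0.06681818)·113800/147 = 66.010414.
Dept II: Wₕ = 0.69771915; term = 0.69771915²·(1 − 0.16601024)·816000/843 = 392.9928.
Sum = 459.00321.
SE = √(459.00321) = 21.42.

21.42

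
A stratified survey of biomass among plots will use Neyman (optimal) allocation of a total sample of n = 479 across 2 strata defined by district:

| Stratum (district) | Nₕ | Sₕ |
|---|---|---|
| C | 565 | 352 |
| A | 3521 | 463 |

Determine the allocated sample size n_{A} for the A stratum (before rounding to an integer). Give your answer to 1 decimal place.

426.9

Neyman allocation: nₕ = n·NₕSₕ / Σⱼ NⱼSⱼ.
Σ NⱼSⱼ = 565·352 + 3521·463 = 1.829103 × 10^6.
n_{A} = 479·3521·463 / (1.829103 × 10^6) = 426.9.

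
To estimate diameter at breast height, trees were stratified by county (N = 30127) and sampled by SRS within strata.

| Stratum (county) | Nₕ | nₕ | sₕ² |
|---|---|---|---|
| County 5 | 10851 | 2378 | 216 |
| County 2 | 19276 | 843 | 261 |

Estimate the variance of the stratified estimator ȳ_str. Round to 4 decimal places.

0.1304

Var(ȳ_str) = Σₕ Wₕ²(1 − fₕ)sₕ²/nₕ with Wₕ = Nₕ/N, N = 30127.
County 5: Wₕ = 0.36017526; term = 0.36017526²·(1 − 0.21915031)·216/2378 = 0.0092010438.
County 2: Wₕ = 0.63982474; term = 0.63982474²·(1 − 0.04373314)·261/843 = 0.1212032.
Sum = 0.13040424.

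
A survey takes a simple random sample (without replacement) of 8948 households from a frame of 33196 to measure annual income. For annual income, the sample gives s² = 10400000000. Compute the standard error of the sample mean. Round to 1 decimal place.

Under SRS without replacement, Var(ȳ) = (1 − f)·s²/n with f = n/N = 8948/33196 = 0.26955055.
Var(ȳ) = (1 − 0.26955055)·10400000000/8948 = 0.73044945·1.1622709 × 10^6 = 848980.14.
SE(ȳ) = √(848980.14) = 921.4.

921.4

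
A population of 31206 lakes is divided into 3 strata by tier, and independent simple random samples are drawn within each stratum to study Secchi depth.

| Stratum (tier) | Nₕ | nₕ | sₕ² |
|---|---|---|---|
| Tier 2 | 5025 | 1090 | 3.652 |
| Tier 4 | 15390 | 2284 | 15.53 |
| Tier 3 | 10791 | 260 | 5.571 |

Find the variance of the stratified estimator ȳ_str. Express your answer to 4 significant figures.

Var(ȳ_str) = Σₕ Wₕ²(1 − fₕ)sₕ²/nₕ with Wₕ = Nₕ/N, N = 31206.
Tier 2: Wₕ = 0.16102673; term = 0.16102673²·(1 − 0.21691542)·3.652/1090 = 6.8031315 × 10^-5.
Tier 4: Wₕ = 0.49317439; term = 0.49317439²·(1 − 0.14840806)·15.53/2284 = 0.0014083414.
Tier 3: Wₕ = 0.34579888; term = 0.34579888²·(1 − 0.02409415)·5.571/260 = 0.0025004312.
Sum = 0.0039768039.

0.003977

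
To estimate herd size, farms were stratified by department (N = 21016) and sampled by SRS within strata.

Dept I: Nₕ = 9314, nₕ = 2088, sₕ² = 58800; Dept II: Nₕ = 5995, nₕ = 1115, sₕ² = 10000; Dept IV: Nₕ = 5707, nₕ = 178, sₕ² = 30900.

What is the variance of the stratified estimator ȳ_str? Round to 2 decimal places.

Var(ȳ_str) = Σₕ Wₕ²(1 − fₕ)sₕ²/nₕ with Wₕ = Nₕ/N, N = 21016.
Dept I: Wₕ = 0.44318614; term = 0.44318614²·(1 − 0.22417866)·58800/2088 = 4.2912212.
Dept II: Wₕ = 0.28525885; term = 0.28525885²·(1 − 0.18598832)·10000/1115 = 0.59406508.
Dept IV: Wₕ = 0.27155501; term = 0.27155501²·(1 − 0.03118977)·30900/178 = 12.402031.
Sum = 17.287317.

17.29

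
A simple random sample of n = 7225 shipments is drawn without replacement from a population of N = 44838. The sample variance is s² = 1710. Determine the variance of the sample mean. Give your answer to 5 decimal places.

0.19854

Under SRS without replacement, Var(ȳ) = (1 − f)·s²/n with f = n/N = 7225/44838 = 0.16113564.
Var(ȳ) = (1 − 0.16113564)·1710/7225 = 0.83886436·0.2366782 = 0.19854091.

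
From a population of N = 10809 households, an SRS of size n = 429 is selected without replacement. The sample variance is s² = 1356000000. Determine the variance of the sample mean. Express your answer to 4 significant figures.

Under SRS without replacement, Var(ȳ) = (1 − f)·s²/n with f = n/N = 429/10809 = 0.03968915.
Var(ȳ) = (1 − 0.03968915)·1356000000/429 = 0.96031085·3.1608392 × 10^6 = 3.0353881 × 10^6.

3.035 × 10^6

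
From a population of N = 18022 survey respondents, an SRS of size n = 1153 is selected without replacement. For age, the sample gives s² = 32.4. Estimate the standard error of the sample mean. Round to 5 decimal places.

Under SRS without replacement, Var(ȳ) = (1 − f)·s²/n with f = n/N = 1153/18022 = 0.06397736.
Var(ȳ) = (1 − 0.06397736)·32.4/1153 = 0.93602264·0.028100607 = 0.026302804.
SE(ȳ) = √(0.026302804) = 0.16218.

0.16218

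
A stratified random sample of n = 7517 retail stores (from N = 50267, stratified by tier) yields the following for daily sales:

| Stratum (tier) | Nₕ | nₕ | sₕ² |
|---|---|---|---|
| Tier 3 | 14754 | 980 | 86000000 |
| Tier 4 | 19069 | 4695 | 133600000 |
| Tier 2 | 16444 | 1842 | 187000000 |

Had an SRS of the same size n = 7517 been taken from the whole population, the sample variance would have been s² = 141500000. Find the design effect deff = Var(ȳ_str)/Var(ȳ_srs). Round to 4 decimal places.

1.2363

Var(ȳ_str) = Σ Wₕ²(1−fₕ)sₕ²/nₕ with Wₕ = Nₕ/50267:
  Tier 3: (14754/50267)²·(1−980/14754)·86000000/980 = 7057.913
  Tier 4: (19069/50267)²·(1−4695/19069)·133600000/4695 = 3086.8142
  Tier 2: (16444/50267)²·(1−1842/16444)·187000000/1842 = 9647.3017
  → Var(ȳ_str) = 19792.029.
Var(ȳ_srs) = (1 − 7517/50267)·141500000/7517 = 16009.031.
deff = 19792.029 / 16009.031 = 1.2363.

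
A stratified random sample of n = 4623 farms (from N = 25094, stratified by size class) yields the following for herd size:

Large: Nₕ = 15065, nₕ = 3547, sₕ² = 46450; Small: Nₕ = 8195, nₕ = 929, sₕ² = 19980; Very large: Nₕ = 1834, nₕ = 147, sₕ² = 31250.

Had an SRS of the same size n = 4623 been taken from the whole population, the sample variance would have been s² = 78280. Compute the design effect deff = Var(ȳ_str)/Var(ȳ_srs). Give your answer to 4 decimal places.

0.4841

Var(ȳ_str) = Σ Wₕ²(1−fₕ)sₕ²/nₕ with Wₕ = Nₕ/25094:
  Large: (15065/25094)²·(1−3547/15065)·46450/3547 = 3.6085353
  Small: (8195/25094)²·(1−929/8195)·19980/929 = 2.033688
  Very large: (1834/25094)²·(1−147/1834)·31250/147 = 1.0444973
  → Var(ȳ_str) = 6.6867206.
Var(ȳ_srs) = (1 − 4623/25094)·78280/4623 = 13.813257.
deff = 6.6867206 / 13.813257 = 0.4841.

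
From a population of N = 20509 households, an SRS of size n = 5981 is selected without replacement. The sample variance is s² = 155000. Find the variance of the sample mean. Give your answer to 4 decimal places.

Under SRS without replacement, Var(ȳ) = (1 − f)·s²/n with f = n/N = 5981/20509 = 0.29162807.
Var(ȳ) = (1 − 0.29162807)·155000/5981 = 0.70837193·25.915399 = 18.357741.

18.3577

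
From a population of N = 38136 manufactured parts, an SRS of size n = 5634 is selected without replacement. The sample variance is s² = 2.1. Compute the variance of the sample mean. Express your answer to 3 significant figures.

Under SRS without replacement, Var(ȳ) = (1 − f)·s²/n with f = n/N = 5634/38136 = 0.14773442.
Var(ȳ) = (1 − 0.14773442)·2.1/5634 = 0.85226558·3.7273695 × 10^-4 = 3.1767087 × 10^-4.

3.18 × 10^-4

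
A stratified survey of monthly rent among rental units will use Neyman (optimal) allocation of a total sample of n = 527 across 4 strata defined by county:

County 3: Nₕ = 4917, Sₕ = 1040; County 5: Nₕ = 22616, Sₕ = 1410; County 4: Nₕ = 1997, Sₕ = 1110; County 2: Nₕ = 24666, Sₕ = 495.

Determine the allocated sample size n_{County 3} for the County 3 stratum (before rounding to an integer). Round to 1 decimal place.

52.4

Neyman allocation: nₕ = n·NₕSₕ / Σⱼ NⱼSⱼ.
Σ NⱼSⱼ = 4917·1040 + 22616·1410 + 1997·1110 + 24666·495 = 5.142858 × 10^7.
n_{County 3} = 527·4917·1040 / (5.142858 × 10^7) = 52.4.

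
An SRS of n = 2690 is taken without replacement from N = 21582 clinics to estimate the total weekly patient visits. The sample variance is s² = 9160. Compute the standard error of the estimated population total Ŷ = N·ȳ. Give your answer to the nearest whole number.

Var(Ŷ) = N²·Var(ȳ) = N²·(1 − n/N)·s²/n.
f = 2690/21582 = 0.12464090; Var(ȳ) = 0.87535910·9160/2690 = 2.9807767.
Var(Ŷ) = 21582² · 2.9807767 = 1.3883943 × 10^9.
SE(Ŷ) = √(1.3883943 × 10^9) = 37261.

37261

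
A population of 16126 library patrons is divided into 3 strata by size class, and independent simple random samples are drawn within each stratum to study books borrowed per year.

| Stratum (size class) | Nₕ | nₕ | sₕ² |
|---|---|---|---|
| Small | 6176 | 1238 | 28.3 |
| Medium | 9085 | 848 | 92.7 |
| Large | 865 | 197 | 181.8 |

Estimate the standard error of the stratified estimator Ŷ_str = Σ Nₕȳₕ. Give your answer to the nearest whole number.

3068

Var(Ŷ_str) = Σₕ Nₕ²(1 − fₕ)sₕ²/nₕ.
Small: 6176²·(1 − 1238/6176)·28.3/1238 = 697146.68.
Medium: 9085²·(1 − 848/9085)·92.7/848 = 8.1804629 × 10^6.
Large: 865²·(1 − 197/865)·181.8/197 = 533236.93.
Sum = 9.4108465 × 10^6.
SE = √(9.4108465 × 10^6) = 3068.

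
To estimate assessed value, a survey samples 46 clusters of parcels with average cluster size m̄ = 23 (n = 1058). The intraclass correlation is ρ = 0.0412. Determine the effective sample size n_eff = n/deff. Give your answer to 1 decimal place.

deff = 1 + (23 − 1)·0.0412 = 1 + 0.9064 = 1.9064.
n_eff = 1058 / 1.9064 = 555.0.

555.0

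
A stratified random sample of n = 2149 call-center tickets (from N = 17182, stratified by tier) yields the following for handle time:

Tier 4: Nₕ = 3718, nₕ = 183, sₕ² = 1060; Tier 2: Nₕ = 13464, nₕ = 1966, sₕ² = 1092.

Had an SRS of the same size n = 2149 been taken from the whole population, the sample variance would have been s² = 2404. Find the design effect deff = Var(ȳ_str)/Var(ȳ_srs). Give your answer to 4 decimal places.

Var(ȳ_str) = Σ Wₕ²(1−fₕ)sₕ²/nₕ with Wₕ = Nₕ/17182:
  Tier 4: (3718/17182)²·(1−183/3718)·1060/183 = 0.25787316
  Tier 2: (13464/17182)²·(1−1966/13464)·1092/1966 = 0.29126487
  → Var(ȳ_str) = 0.54913803.
Var(ȳ_srs) = (1 − 2149/17182)·2404/2149 = 0.97874598.
deff = 0.54913803 / 0.97874598 = 0.5611.

0.5611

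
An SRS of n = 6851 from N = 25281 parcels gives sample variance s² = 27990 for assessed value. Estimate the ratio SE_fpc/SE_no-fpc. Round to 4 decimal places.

f = n/N = 6851/25281 = 0.27099403.
SE_no-fpc = √(s²/n) = 2.0212706; SE_fpc = √((1−f)s²/n) = 1.7257982.
Ratio = √(1−f) = 0.85381847.

0.8538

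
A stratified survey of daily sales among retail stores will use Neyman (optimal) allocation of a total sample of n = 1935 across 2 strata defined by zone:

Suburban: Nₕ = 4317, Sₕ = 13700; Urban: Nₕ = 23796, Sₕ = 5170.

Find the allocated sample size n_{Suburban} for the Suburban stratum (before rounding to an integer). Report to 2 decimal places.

628.22

Neyman allocation: nₕ = n·NₕSₕ / Σⱼ NⱼSⱼ.
Σ NⱼSⱼ = 4317·13700 + 23796·5170 = 1.8216822 × 10^8.
n_{Suburban} = 1935·4317·13700 / (1.8216822 × 10^8) = 628.22.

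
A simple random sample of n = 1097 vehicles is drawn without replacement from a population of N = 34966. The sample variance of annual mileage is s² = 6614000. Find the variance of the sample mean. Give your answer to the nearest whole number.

5840

Under SRS without replacement, Var(ȳ) = (1 − f)·s²/n with f = n/N = 1097/34966 = 0.03137333.
Var(ȳ) = (1 − 0.03137333)·6614000/1097 = 0.96862667·6029.1705 = 5840.0153.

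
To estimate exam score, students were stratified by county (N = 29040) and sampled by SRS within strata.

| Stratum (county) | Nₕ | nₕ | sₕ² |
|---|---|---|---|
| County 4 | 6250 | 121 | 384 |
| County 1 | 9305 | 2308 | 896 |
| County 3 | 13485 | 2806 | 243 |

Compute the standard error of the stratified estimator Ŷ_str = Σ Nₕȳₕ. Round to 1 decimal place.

Var(Ŷ_str) = Σₕ Nₕ²(1 − fₕ)sₕ²/nₕ.
County 4: 6250²·(1 − 121/6250)·384/121 = 1.2156694 × 10^8.
County 1: 9305²·(1 − 2308/9305)·896/2308 = 2.5275541 × 10^7.
County 3: 13485²·(1 − 2806/13485)·243/2806 = 1.2470967 × 10^7.
Sum = 1.5931345 × 10^8.
SE = √(1.5931345 × 10^8) = 12621.9.

12621.9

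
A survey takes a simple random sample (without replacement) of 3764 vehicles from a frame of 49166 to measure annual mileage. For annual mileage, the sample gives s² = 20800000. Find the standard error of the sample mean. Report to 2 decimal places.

Under SRS without replacement, Var(ȳ) = (1 − f)·s²/n with f = n/N = 3764/49166 = 0.07655697.
Var(ȳ) = (1 − 0.07655697)·20800000/3764 = 0.92344303·5526.0361 = 5102.9795.
SE(ȳ) = √(5102.9795) = 71.44.

71.44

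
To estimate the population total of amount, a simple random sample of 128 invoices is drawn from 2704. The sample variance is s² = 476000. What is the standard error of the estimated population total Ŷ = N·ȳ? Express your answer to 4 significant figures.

Var(Ŷ) = N²·Var(ȳ) = N²·(1 − n/N)·s²/n.
f = 128/2704 = 0.04733728; Var(ȳ) = 0.95266272·476000/128 = 3542.7145.
Var(Ŷ) = 2704² · 3542.7145 = 2.5902968 × 10^10.
SE(Ŷ) = √(2.5902968 × 10^10) = 160900.

160900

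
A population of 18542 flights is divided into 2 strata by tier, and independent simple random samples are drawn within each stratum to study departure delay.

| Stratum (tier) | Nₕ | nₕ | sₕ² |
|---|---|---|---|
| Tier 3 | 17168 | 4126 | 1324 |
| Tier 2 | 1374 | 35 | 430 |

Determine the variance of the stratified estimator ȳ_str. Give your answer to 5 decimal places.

0.27473

Var(ȳ_str) = Σₕ Wₕ²(1 − fₕ)sₕ²/nₕ with Wₕ = Nₕ/N, N = 18542.
Tier 3: Wₕ = 0.92589796; term = 0.92589796²·(1 − 0.24033085)·1324/4126 = 0.2089823.
Tier 2: Wₕ = 0.07410204; term = 0.07410204²·(1 − 0.02547307)·430/35 = 0.065743764.
Sum = 0.27472606.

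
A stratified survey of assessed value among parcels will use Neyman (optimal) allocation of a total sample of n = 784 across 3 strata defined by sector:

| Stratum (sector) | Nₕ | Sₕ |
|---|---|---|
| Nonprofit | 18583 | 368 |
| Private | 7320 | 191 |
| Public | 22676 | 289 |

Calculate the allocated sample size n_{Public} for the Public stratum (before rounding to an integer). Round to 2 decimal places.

347.39

Neyman allocation: nₕ = n·NₕSₕ / Σⱼ NⱼSⱼ.
Σ NⱼSⱼ = 18583·368 + 7320·191 + 22676·289 = 1.4790028 × 10^7.
n_{Public} = 784·22676·289 / (1.4790028 × 10^7) = 347.39.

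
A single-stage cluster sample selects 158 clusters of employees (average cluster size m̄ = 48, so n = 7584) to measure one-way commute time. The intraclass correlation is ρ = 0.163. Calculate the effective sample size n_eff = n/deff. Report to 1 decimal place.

deff = 1 + (48 − 1)·0.163 = 1 + 7.661 = 8.661.
n_eff = 7584 / 8.661 = 875.6.

875.6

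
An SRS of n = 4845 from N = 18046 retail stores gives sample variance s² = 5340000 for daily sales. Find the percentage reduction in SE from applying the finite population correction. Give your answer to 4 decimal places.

f = n/N = 4845/18046 = 0.26848055.
SE_no-fpc = √(s²/n) = 33.198903; SE_fpc = √((1−f)s²/n) = 28.39466.
Ratio = √(1−f) = 0.85528910. Reduction = 100·(1 − 0.85528910) = 14.4711%.

14.4711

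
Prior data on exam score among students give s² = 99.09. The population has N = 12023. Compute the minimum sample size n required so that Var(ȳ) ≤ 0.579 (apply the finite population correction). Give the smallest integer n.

Without fpc, n₀ = s²/D = 99.09/0.579 = 171.1399.
With fpc, (1 − n/N)·s²/n ≤ D requires n ≥ n₀/(1 + n₀/N) = 171.1399/(1 + 171.1399/12023) = 168.7380.
Rounding up, n = 169.

169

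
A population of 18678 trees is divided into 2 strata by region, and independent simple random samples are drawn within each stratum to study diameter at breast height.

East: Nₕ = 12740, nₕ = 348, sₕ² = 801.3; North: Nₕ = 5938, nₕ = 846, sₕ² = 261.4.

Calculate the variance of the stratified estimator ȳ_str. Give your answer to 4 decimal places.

1.0688

Var(ȳ_str) = Σₕ Wₕ²(1 − fₕ)sₕ²/nₕ with Wₕ = Nₕ/N, N = 18678.
East: Wₕ = 0.68208588; term = 0.68208588²·(1 − 0.02731554)·801.3/348 = 1.0419959.
North: Wₕ = 0.31791412; term = 0.31791412²·(1 − 0.14247221)·261.4/846 = 0.026779537.
Sum = 1.0687754.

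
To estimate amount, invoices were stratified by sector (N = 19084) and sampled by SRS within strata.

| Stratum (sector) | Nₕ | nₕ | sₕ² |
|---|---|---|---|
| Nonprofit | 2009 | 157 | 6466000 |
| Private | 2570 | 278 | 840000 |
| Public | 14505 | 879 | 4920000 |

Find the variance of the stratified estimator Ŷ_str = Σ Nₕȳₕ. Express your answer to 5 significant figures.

Var(Ŷ_str) = Σₕ Nₕ²(1 − fₕ)sₕ²/nₕ.
Nonprofit: 2009²·(1 − 157/2009)·6466000/157 = 1.5323465 × 10^11.
Private: 2570²·(1 − 278/2570)·840000/278 = 1.7798452 × 10^10.
Public: 14505²·(1 − 879/14505)·4920000/879 = 1.1062731 × 10^12.
Sum = 1.2773062 × 10^12.

1.2773 × 10^12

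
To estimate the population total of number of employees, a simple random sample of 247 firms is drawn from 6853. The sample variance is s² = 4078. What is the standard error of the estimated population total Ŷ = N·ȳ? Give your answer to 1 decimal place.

27339.1

Var(Ŷ) = N²·Var(ȳ) = N²·(1 − n/N)·s²/n.
f = 247/6853 = 0.03604261; Var(ȳ) = 0.96395739·4078/247 = 15.915054.
Var(Ŷ) = 6853² · 15.915054 = 7.4742837 × 10^8.
SE(Ŷ) = √(7.4742837 × 10^8) = 27339.1.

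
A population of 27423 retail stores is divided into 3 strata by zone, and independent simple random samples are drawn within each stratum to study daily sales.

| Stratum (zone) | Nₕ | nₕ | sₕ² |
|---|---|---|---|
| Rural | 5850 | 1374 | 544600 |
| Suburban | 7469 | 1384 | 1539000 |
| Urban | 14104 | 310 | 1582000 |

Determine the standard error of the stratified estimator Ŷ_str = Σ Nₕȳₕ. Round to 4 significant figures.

Var(Ŷ_str) = Σₕ Nₕ²(1 − fₕ)sₕ²/nₕ.
Rural: 5850²·(1 − 1374/5850)·544600/1374 = 1.0378554 × 10^10.
Suburban: 7469²·(1 − 1384/7469)·1539000/1384 = 5.0538875 × 10^10.
Urban: 14104²·(1 − 310/14104)·1582000/310 = 9.9283552 × 10^11.
Sum = 1.0537529 × 10^12.
SE = √(1.0537529 × 10^12) = 1.027 × 10^6.

1.027 × 10^6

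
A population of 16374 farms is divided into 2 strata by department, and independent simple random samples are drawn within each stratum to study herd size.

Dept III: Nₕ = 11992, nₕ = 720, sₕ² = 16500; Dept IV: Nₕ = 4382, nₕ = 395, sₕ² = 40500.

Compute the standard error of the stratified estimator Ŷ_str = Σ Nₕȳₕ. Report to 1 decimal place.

Var(Ŷ_str) = Σₕ Nₕ²(1 − fₕ)sₕ²/nₕ.
Dept III: 11992²·(1 − 720/11992)·16500/720 = 3.0977335 × 10^9.
Dept IV: 4382²·(1 − 395/4382)·40500/395 = 1.7913339 × 10^9.
Sum = 4.8890674 × 10^9.
SE = √(4.8890674 × 10^9) = 69921.9.

69921.9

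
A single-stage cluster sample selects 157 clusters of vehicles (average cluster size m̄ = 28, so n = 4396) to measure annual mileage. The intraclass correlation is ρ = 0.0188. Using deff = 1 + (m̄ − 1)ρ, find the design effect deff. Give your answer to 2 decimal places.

1.51

deff = 1 + (28 − 1)·0.0188 = 1 + 0.5076 = 1.5076.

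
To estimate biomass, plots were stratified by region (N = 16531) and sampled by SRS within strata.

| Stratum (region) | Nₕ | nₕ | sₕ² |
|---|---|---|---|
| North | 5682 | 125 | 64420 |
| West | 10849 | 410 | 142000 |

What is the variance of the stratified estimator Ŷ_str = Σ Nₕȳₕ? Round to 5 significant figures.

5.5497 × 10^10

Var(Ŷ_str) = Σₕ Nₕ²(1 − fₕ)sₕ²/nₕ.
North: 5682²·(1 − 125/5682)·64420/125 = 1.6272427 × 10^10.
West: 10849²·(1 − 410/10849)·142000/410 = 3.922411 × 10^10.
Sum = 5.5496537 × 10^10.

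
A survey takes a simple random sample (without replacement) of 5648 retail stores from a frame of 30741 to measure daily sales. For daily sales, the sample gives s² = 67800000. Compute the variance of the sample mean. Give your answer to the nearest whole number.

Under SRS without replacement, Var(ȳ) = (1 − f)·s²/n with f = n/N = 5648/30741 = 0.18372857.
Var(ȳ) = (1 − 0.18372857)·67800000/5648 = 0.81627143·12004.249 = 9798.7257.

9799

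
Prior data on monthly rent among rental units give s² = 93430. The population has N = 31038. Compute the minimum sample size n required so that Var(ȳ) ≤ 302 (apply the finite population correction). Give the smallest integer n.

Without fpc, n₀ = s²/D = 93430/302 = 309.3709.
With fpc, (1 − n/N)·s²/n ≤ D requires n ≥ n₀/(1 + n₀/N) = 309.3709/(1 + 309.3709/31038) = 306.3177.
Rounding up, n = 307.

307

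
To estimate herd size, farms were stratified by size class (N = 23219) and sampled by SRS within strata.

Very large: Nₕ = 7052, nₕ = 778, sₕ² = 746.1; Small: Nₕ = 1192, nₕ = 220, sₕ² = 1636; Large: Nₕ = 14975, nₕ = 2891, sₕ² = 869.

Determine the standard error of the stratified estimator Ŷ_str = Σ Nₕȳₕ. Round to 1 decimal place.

Var(Ŷ_str) = Σₕ Nₕ²(1 − fₕ)sₕ²/nₕ.
Very large: 7052²·(1 − 778/7052)·746.1/778 = 4.243012 × 10^7.
Small: 1192²·(1 − 220/1192)·1636/220 = 8.6159494 × 10^6.
Large: 14975²·(1 − 2891/14975)·869/2891 = 5.4393779 × 10^7.
Sum = 1.0543985 × 10^8.
SE = √(1.0543985 × 10^8) = 10268.4.

10268.4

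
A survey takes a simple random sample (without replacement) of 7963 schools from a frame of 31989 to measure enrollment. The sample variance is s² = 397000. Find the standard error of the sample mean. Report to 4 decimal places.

Under SRS without replacement, Var(ȳ) = (1 − f)·s²/n with f = n/N = 7963/31989 = 0.24892932.
Var(ȳ) = (1 − 0.24892932)·397000/7963 = 0.75107068·49.855582 = 37.445066.
SE(ȳ) = √(37.445066) = 6.1192.

6.1192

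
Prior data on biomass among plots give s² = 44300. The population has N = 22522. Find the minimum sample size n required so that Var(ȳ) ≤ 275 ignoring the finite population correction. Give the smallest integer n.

Without fpc, n₀ = s²/D = 44300/275 = 161.0909.
Rounding up, n = 162.

162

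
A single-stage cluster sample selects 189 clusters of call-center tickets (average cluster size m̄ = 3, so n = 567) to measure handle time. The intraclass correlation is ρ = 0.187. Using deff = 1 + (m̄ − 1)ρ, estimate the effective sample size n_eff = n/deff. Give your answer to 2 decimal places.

412.66

deff = 1 + (3 − 1)·0.187 = 1 + 0.374 = 1.374.
n_eff = 567 / 1.374 = 412.66.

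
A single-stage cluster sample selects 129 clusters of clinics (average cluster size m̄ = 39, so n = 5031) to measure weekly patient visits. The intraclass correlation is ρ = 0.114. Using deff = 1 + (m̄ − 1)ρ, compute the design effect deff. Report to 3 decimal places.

5.332

deff = 1 + (39 − 1)·0.114 = 1 + 4.332 = 5.332.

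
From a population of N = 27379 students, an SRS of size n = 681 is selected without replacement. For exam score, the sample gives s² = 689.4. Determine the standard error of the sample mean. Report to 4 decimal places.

Under SRS without replacement, Var(ȳ) = (1 − f)·s²/n with f = n/N = 681/27379 = 0.02487308.
Var(ȳ) = (1 − 0.02487308)·689.4/681 = 0.97512692·1.0123348 = 0.98715492.
SE(ȳ) = √(0.98715492) = 0.9936.

0.9936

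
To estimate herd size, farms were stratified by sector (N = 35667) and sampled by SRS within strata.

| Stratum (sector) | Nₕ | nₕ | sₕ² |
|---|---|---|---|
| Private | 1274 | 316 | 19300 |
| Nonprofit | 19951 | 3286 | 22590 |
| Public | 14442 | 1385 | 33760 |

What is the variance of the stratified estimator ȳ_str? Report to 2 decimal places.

5.47

Var(ȳ_str) = Σₕ Wₕ²(1 − fₕ)sₕ²/nₕ with Wₕ = Nₕ/N, N = 35667.
Private: Wₕ = 0.03571929; term = 0.03571929²·(1 − 0.24803768)·19300/316 = 0.058596544.
Nonprofit: Wₕ = 0.55936860; term = 0.55936860²·(1 − 0.16470352)·22590/3286 = 1.7967411.
Public: Wₕ = 0.40491210; term = 0.40491210²·(1 − 0.09590084)·33760/1385 = 3.6131854.
Sum = 5.468523.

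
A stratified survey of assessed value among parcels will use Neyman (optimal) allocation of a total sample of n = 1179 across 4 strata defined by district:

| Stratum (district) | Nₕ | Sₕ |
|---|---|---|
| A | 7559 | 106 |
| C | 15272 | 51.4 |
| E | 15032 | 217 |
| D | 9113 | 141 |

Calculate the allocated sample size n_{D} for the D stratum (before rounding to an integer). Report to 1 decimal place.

Neyman allocation: nₕ = n·NₕSₕ / Σⱼ NⱼSⱼ.
Σ NⱼSⱼ = 7559·106 + 15272·51.4 + 15032·217 + 9113·141 = 6.1331118 × 10^6.
n_{D} = 1179·9113·141 / (6.1331118 × 10^6) = 247.0.

247.0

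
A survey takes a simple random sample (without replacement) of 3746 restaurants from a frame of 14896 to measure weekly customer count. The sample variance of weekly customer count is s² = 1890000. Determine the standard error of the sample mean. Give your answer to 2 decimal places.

19.43

Under SRS without replacement, Var(ȳ) = (1 − f)·s²/n with f = n/N = 3746/14896 = 0.25147691.
Var(ȳ) = (1 − 0.25147691)·1890000/3746 = 0.74852309·504.53817 = 377.65847.
SE(ȳ) = √(377.65847) = 19.43.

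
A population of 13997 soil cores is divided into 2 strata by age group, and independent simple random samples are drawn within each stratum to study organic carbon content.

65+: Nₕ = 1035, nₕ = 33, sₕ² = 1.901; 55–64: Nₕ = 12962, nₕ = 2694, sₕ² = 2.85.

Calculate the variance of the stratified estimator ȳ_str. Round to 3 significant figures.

Var(ȳ_str) = Σₕ Wₕ²(1 − fₕ)sₕ²/nₕ with Wₕ = Nₕ/N, N = 13997.
65+: Wₕ = 0.07394442; term = 0.07394442²·(1 − 0.03188406)·1.901/33 = 3.0493433 × 10^-4.
55–64: Wₕ = 0.92605558; term = 0.92605558²·(1 − 0.20783830)·2.85/2694 = 7.1867944 × 10^-4.
Sum = 0.0010236138.

0.00102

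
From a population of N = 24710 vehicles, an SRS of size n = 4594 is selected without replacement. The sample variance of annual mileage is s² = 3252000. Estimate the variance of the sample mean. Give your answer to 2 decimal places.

576.27

Under SRS without replacement, Var(ȳ) = (1 − f)·s²/n with f = n/N = 4594/24710 = 0.18591663.
Var(ȳ) = (1 − 0.18591663)·3252000/4594 = 0.81408337·707.87984 = 576.27321.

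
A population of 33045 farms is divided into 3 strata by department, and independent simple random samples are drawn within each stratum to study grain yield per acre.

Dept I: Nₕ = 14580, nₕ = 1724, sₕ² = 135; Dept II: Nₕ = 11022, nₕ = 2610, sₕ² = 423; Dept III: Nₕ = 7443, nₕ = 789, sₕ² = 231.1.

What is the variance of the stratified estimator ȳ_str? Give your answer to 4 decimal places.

Var(ȳ_str) = Σₕ Wₕ²(1 − fₕ)sₕ²/nₕ with Wₕ = Nₕ/N, N = 33045.
Dept I: Wₕ = 0.44121652; term = 0.44121652²·(1 − 0.11824417)·135/1724 = 0.01344152.
Dept II: Wₕ = 0.33354517; term = 0.33354517²·(1 − 0.23679913)·423/2610 = 0.013760937.
Dept III: Wₕ = 0.22523831; term = 0.22523831²·(1 − 0.10600564)·231.1/789 = 0.013284409.
Sum = 0.040486866.

0.0405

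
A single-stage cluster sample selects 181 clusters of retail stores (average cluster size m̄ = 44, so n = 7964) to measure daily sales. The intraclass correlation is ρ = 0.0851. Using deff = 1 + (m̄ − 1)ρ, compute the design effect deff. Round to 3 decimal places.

4.659

deff = 1 + (44 − 1)·0.0851 = 1 + 3.6593 = 4.6593.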